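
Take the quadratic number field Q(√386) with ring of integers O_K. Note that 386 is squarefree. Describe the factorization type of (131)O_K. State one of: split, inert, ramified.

inert

386 mod 4 = 2, hence disc K = 4·386 = 1544 and O_K = ℤ[√386].
131 ∤ 1544, so 131 is unramified.
Legendre symbol by Euler's criterion: (386/131) ≡ 386^65 ≡ 130 (mod 131), i.e. (386/131) = -1.
(386/131) = -1, so 131 is inert.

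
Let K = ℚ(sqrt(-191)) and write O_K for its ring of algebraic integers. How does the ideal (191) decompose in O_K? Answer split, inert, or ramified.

d = -191 ≡ 1 (mod 4), so O_K = ℤ[(1+√-191)/2] and disc(K) = d = -191.
Ramification test: 191 | -191. The prime 191 ramifies in K.

191 is ramified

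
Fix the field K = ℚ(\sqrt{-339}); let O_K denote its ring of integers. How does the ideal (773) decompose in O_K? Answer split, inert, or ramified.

inert

-339 mod 4 = 1, hence disc K = -339 and O_K = ℤ[(1+√-339)/2].
773 ∤ -339, so 773 is unramified.
Compute (-339/773) via Euler: 434^((773-1)/2) mod 773 = 772, so (-339/773) = -1.
(-339/773) = -1, so 773 is inert.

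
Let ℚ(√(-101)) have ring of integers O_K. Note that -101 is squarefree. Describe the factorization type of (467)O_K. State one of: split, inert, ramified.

d = -101 ≡ 3 (mod 4), so O_K = ℤ[√-101] and disc(K) = 4d = -404.
disc(K) = -404 is not divisible by 467; 467 is unramified.
Legendre symbol by Euler's criterion: (-101/467) ≡ (-101)^233 ≡ 1 (mod 467), i.e. (-101/467) = 1.
d is a quadratic residue mod p, hence 467 splits in O_K.

split — (467) = 𝔭₁𝔭₂ with 𝔭₁ ≠ 𝔭₂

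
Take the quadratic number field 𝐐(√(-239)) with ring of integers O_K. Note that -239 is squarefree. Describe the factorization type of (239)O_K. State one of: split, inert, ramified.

-239 mod 4 = 1, hence disc K = -239 and O_K = ℤ[(1+√-239)/2].
disc(K) = -239 = 239·(-1), so p = 239 is ramified.

239 is ramified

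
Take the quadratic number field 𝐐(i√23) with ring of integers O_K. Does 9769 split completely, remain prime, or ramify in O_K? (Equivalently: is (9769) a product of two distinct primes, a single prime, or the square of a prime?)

-23 mod 4 = 1, hence disc K = -23 and O_K = ℤ[(1+√-23)/2].
disc(K) = -23 is not divisible by 9769; 9769 is unramified.
Compute (-23/9769) via Euler: 9746^((9769-1)/2) mod 9769 = 9768, so (-23/9769) = -1.
d is a non-residue mod p, hence 9769 remains inert in O_K.

inert — (9769) stays prime in O_K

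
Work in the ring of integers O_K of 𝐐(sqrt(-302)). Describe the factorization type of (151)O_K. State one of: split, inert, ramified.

-302 mod 4 = 2, hence disc K = 4·(-302) = -1208 and O_K = ℤ[√-302].
151 divides disc(K) = -1208, so 151 ramifies.

ramified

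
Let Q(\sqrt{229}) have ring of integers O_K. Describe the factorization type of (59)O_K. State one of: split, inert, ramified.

229 mod 4 = 1, hence disc K = 229 and O_K = ℤ[(1+√229)/2].
Since gcd(59, 229) = 1 the prime 59 does not ramify.
(229/59) = 52^29 mod 59 = 58, giving Legendre symbol -1.
Legendre symbol -1 ⇒ 59 is inert.

inert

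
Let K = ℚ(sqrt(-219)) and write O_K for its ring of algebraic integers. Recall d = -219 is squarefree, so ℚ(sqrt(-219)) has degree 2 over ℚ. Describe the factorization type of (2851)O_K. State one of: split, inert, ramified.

p splits

-219 mod 4 = 1, hence disc K = -219 and O_K = ℤ[(1+√-219)/2].
disc(K) = -219 is not divisible by 2851; 2851 is unramified.
Legendre symbol by Euler's criterion: (-219/2851) ≡ (-219)^1425 ≡ 1 (mod 2851), i.e. (-219/2851) = 1.
d is a quadratic residue mod p, hence 2851 splits in O_K.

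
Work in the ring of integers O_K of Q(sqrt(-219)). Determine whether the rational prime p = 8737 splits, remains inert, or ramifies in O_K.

-219 mod 4 = 1, hence disc K = -219 and O_K = ℤ[(1+√-219)/2].
8737 ∤ -219, so 8737 is unramified.
Legendre symbol by Euler's criterion: (-219/8737) ≡ (-219)^4368 ≡ 1 (mod 8737), i.e. (-219/8737) = 1.
Legendre symbol 1 ⇒ 8737 is split.

p splits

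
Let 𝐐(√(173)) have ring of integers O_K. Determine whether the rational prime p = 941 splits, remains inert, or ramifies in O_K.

remains prime (inert)

Since 173 ≡ 1 mod 4, the ring of integers is ℤ[(1+√173)/2] with discriminant 173.
disc(K) = 173 is not divisible by 941; 941 is unramified.
Euler's criterion: 173^470 mod 941 = 940. Thus (173|941) = -1.
Legendre symbol -1 ⇒ 941 is inert.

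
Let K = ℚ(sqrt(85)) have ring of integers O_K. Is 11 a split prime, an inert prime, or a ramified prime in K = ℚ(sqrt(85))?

remains prime (inert)

85 mod 4 = 1, hence disc K = 85 and O_K = ℤ[(1+√85)/2].
11 ∤ 85, so 11 is unramified.
(85/11) = 8^5 mod 11 = 10, giving Legendre symbol -1.
(85/11) = -1, so 11 is inert.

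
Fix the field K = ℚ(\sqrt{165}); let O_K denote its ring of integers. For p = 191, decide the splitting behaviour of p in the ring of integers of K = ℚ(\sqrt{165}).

remains prime (inert)

165 mod 4 = 1, hence disc K = 165 and O_K = ℤ[(1+√165)/2].
disc(K) = 165 is not divisible by 191; 191 is unramified.
Legendre symbol by Euler's criterion: (165/191) ≡ 165^95 ≡ 190 (mod 191), i.e. (165/191) = -1.
d is a non-residue mod p, hence 191 remains inert in O_K.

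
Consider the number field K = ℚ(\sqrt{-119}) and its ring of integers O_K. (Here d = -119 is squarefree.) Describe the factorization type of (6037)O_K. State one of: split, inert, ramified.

remains prime (inert)

-119 mod 4 = 1, hence disc K = -119 and O_K = ℤ[(1+√-119)/2].
Since gcd(6037, -119) = 1 the prime 6037 does not ramify.
(-119/6037) = 5918^3018 mod 6037 = 6036, giving Legendre symbol -1.
(-119/6037) = -1, so 6037 is inert.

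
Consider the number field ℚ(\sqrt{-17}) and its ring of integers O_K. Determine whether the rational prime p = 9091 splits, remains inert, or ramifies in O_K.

-17 mod 4 = 3, hence disc K = 4·(-17) = -68 and O_K = ℤ[√-17].
9091 ∤ -68, so 9091 is unramified.
Compute (-17/9091) via Euler: 9074^((9091-1)/2) mod 9091 = 9090, so (-17/9091) = -1.
(-17/9091) = -1, so 9091 is inert.

inert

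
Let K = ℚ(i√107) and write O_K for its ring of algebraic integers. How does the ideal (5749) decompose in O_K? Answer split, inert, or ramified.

inert

d = -107 ≡ 1 (mod 4), so O_K = ℤ[(1+√-107)/2] and disc(K) = d = -107.
disc(K) = -107 is not divisible by 5749; 5749 is unramified.
Legendre symbol by Euler's criterion: (-107/5749) ≡ (-107)^2874 ≡ 5748 (mod 5749), i.e. (-107/5749) = -1.
Legendre symbol -1 ⇒ 5749 is inert.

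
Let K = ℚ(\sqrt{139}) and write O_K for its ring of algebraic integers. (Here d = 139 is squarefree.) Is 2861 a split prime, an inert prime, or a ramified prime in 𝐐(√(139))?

2861 splits in O_K

Since 139 ≢ 1 mod 4, the ring of integers is ℤ[√139] with discriminant 4·139 = 556.
Since gcd(2861, 556) = 1 the prime 2861 does not ramify.
Compute (139/2861) via Euler: 139^((2861-1)/2) mod 2861 = 1, so (139/2861) = 1.
Legendre symbol 1 ⇒ 2861 is split.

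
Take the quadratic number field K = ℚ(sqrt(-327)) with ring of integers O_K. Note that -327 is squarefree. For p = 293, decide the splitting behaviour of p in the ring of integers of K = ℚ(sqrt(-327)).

Since -327 ≡ 1 mod 4, the ring of integers is ℤ[(1+√-327)/2] with discriminant -327.
disc(K) = -327 is not divisible by 293; 293 is unramified.
Legendre symbol by Euler's criterion: (-327/293) ≡ (-327)^146 ≡ 292 (mod 293), i.e. (-327/293) = -1.
(-327/293) = -1, so 293 is inert.

inert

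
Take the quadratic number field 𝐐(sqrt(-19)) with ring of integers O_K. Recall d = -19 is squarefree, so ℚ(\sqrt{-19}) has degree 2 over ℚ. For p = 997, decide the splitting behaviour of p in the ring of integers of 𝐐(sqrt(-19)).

997 splits in O_K

Since -19 ≡ 1 mod 4, the ring of integers is ℤ[(1+√-19)/2] with discriminant -19.
disc(K) = -19 is not divisible by 997; 997 is unramified.
(-19/997) = 978^498 mod 997 = 1, giving Legendre symbol 1.
(-19/997) = 1, so 997 splits.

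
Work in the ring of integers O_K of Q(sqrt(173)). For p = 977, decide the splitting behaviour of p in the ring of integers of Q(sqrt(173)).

inert

173 mod 4 = 1, hence disc K = 173 and O_K = ℤ[(1+√173)/2].
Since gcd(977, 173) = 1 the prime 977 does not ramify.
Legendre symbol by Euler's criterion: (173/977) ≡ 173^488 ≡ 976 (mod 977), i.e. (173/977) = -1.
(173/977) = -1, so 977 is inert.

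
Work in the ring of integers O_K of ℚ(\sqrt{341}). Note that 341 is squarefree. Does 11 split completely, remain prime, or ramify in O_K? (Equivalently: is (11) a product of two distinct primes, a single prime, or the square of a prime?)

d = 341 ≡ 1 (mod 4), so O_K = ℤ[(1+√341)/2] and disc(K) = d = 341.
disc(K) = 341 = 11·31, so p = 11 is ramified.

ramifies in O_K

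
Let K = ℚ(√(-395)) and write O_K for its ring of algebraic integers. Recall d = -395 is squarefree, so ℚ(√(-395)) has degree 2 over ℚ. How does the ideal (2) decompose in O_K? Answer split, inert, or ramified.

Since -395 ≡ 1 mod 4, the ring of integers is ℤ[(1+√-395)/2] with discriminant -395.
disc(K) = -395 is not divisible by 2; 2 is unramified.
d ≡ 5 (mod 8); the supplementary law gives 2 inert.

2 remains inert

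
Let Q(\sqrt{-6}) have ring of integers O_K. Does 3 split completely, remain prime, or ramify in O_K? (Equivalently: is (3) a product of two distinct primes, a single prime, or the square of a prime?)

-6 mod 4 = 2, hence disc K = 4·(-6) = -24 and O_K = ℤ[√-6].
3 divides disc(K) = -24, so 3 ramifies.

ramified — (3) = 𝔭²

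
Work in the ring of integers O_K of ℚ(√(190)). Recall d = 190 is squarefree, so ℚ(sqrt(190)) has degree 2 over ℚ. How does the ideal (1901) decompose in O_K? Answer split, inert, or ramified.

1901 remains inert

Since 190 ≢ 1 mod 4, the ring of integers is ℤ[√190] with discriminant 4·190 = 760.
disc(K) = 760 is not divisible by 1901; 1901 is unramified.
(190/1901) = 190^950 mod 1901 = 1900, giving Legendre symbol -1.
Legendre symbol -1 ⇒ 1901 is inert.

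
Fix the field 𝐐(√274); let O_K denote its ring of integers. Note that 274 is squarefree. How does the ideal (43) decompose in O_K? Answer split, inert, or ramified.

274 mod 4 = 2, hence disc K = 4·274 = 1096 and O_K = ℤ[√274].
disc(K) = 1096 is not divisible by 43; 43 is unramified.
Legendre symbol by Euler's criterion: (274/43) ≡ 274^21 ≡ 1 (mod 43), i.e. (274/43) = 1.
Legendre symbol 1 ⇒ 43 is split.

splits completely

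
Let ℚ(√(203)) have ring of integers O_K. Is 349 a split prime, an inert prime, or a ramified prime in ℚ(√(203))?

inert

Since 203 ≢ 1 mod 4, the ring of integers is ℤ[√203] with discriminant 4·203 = 812.
349 ∤ 812, so 349 is unramified.
(203/349) = 203^174 mod 349 = 348, giving Legendre symbol -1.
Legendre symbol -1 ⇒ 349 is inert.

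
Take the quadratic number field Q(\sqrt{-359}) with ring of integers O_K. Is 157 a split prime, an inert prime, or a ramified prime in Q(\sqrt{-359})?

d = -359 ≡ 1 (mod 4), so O_K = ℤ[(1+√-359)/2] and disc(K) = d = -359.
disc(K) = -359 is not divisible by 157; 157 is unramified.
Legendre symbol by Euler's criterion: (-359/157) ≡ (-359)^78 ≡ 156 (mod 157), i.e. (-359/157) = -1.
Legendre symbol -1 ⇒ 157 is inert.

157 remains inert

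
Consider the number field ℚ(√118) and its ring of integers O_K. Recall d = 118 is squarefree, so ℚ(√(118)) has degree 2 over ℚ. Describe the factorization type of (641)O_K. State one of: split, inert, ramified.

118 mod 4 = 2, hence disc K = 4·118 = 472 and O_K = ℤ[√118].
641 ∤ 472, so 641 is unramified.
(118/641) = 118^320 mod 641 = 1, giving Legendre symbol 1.
(118/641) = 1, so 641 splits.

splits completely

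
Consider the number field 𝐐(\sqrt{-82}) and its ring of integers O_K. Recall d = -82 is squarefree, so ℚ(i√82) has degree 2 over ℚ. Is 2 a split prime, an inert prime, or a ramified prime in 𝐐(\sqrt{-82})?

-82 mod 4 = 2, hence disc K = 4·(-82) = -328 and O_K = ℤ[√-82].
disc(K) = -328 = 2·(-164), so p = 2 is ramified.

p ramifies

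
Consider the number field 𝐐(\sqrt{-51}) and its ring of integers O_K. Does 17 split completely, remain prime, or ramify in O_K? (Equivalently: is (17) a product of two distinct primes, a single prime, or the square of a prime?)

Since -51 ≡ 1 mod 4, the ring of integers is ℤ[(1+√-51)/2] with discriminant -51.
Ramification test: 17 | -51. The prime 17 ramifies in K.

ramified — (17) = 𝔭²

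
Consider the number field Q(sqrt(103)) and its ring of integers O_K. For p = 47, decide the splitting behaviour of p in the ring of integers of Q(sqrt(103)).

split — (47) = 𝔭₁𝔭₂ with 𝔭₁ ≠ 𝔭₂

Since 103 ≢ 1 mod 4, the ring of integers is ℤ[√103] with discriminant 4·103 = 412.
Since gcd(47, 412) = 1 the prime 47 does not ramify.
Compute (103/47) via Euler: 9^((47-1)/2) mod 47 = 1, so (103/47) = 1.
d is a quadratic residue mod p, hence 47 splits in O_K.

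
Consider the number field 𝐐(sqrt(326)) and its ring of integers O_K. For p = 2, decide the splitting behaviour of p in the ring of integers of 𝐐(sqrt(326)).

d = 326 ≡ 2 (mod 4), so O_K = ℤ[√326] and disc(K) = 4d = 1304.
Ramification test: 2 | 1304. The prime 2 ramifies in K.

ramified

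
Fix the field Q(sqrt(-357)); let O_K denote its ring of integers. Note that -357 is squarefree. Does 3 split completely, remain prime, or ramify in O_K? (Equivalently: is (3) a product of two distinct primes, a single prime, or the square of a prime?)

-357 mod 4 = 3, hence disc K = 4·(-357) = -1428 and O_K = ℤ[√-357].
3 divides disc(K) = -1428, so 3 ramifies.

ramifies in O_K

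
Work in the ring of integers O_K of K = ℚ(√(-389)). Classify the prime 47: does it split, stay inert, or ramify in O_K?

split

d = -389 ≡ 3 (mod 4), so O_K = ℤ[√-389] and disc(K) = 4d = -1556.
47 ∤ -1556, so 47 is unramified.
(-389/47) = 34^23 mod 47 = 1, giving Legendre symbol 1.
Legendre symbol 1 ⇒ 47 is split.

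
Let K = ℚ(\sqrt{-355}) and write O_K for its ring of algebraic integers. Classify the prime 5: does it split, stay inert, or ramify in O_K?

d = -355 ≡ 1 (mod 4), so O_K = ℤ[(1+√-355)/2] and disc(K) = d = -355.
5 divides disc(K) = -355, so 5 ramifies.

ramified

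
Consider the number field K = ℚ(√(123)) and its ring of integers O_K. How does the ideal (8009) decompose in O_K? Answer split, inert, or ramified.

d = 123 ≡ 3 (mod 4), so O_K = ℤ[√123] and disc(K) = 4d = 492.
disc(K) = 492 is not divisible by 8009; 8009 is unramified.
Euler's criterion: 123^4004 mod 8009 = 1. Thus (123|8009) = 1.
(123/8009) = 1, so 8009 splits.

split — (8009) = 𝔭₁𝔭₂ with 𝔭₁ ≠ 𝔭₂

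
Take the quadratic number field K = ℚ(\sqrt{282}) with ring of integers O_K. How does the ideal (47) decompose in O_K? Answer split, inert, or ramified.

Since 282 ≢ 1 mod 4, the ring of integers is ℤ[√282] with discriminant 4·282 = 1128.
47 divides disc(K) = 1128, so 47 ramifies.

ramifies in O_K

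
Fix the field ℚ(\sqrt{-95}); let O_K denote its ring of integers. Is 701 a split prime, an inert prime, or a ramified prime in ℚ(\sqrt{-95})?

p splits

-95 mod 4 = 1, hence disc K = -95 and O_K = ℤ[(1+√-95)/2].
Since gcd(701, -95) = 1 the prime 701 does not ramify.
Compute (-95/701) via Euler: 606^((701-1)/2) mod 701 = 1, so (-95/701) = 1.
(-95/701) = 1, so 701 splits.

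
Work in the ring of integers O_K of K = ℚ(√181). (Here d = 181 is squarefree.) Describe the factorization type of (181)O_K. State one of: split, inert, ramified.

181 mod 4 = 1, hence disc K = 181 and O_K = ℤ[(1+√181)/2].
Ramification test: 181 | 181. The prime 181 ramifies in K.

181 is ramified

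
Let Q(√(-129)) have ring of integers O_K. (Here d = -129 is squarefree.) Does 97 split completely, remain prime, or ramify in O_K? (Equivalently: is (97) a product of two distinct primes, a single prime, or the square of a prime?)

Since -129 ≢ 1 mod 4, the ring of integers is ℤ[√-129] with discriminant 4·(-129) = -516.
Since gcd(97, -516) = 1 the prime 97 does not ramify.
Euler's criterion: (-129)^48 mod 97 = 1. Thus (-129|97) = 1.
(-129/97) = 1, so 97 splits.

split — (97) = 𝔭₁𝔭₂ with 𝔭₁ ≠ 𝔭₂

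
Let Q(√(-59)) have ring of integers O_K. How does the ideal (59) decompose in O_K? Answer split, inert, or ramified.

ramifies in O_K

d = -59 ≡ 1 (mod 4), so O_K = ℤ[(1+√-59)/2] and disc(K) = d = -59.
Ramification test: 59 | -59. The prime 59 ramifies in K.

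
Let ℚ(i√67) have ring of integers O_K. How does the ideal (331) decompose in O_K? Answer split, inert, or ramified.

Since -67 ≡ 1 mod 4, the ring of integers is ℤ[(1+√-67)/2] with discriminant -67.
Since gcd(331, -67) = 1 the prime 331 does not ramify.
Compute (-67/331) via Euler: 264^((331-1)/2) mod 331 = 330, so (-67/331) = -1.
Legendre symbol -1 ⇒ 331 is inert.

remains prime (inert)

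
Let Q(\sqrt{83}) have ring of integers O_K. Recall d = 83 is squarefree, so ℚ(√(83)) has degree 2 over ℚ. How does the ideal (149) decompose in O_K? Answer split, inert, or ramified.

remains prime (inert)

83 mod 4 = 3, hence disc K = 4·83 = 332 and O_K = ℤ[√83].
149 ∤ 332, so 149 is unramified.
Euler's criterion: 83^74 mod 149 = 148. Thus (83|149) = -1.
d is a non-residue mod p, hence 149 remains inert in O_K.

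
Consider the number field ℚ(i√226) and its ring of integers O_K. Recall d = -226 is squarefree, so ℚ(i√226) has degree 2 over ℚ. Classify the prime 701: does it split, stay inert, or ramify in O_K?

-226 mod 4 = 2, hence disc K = 4·(-226) = -904 and O_K = ℤ[√-226].
disc(K) = -904 is not divisible by 701; 701 is unramified.
Compute (-226/701) via Euler: 475^((701-1)/2) mod 701 = 1, so (-226/701) = 1.
(-226/701) = 1, so 701 splits.

split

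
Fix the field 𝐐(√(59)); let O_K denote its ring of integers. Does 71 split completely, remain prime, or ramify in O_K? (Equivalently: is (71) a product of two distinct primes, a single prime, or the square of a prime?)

inert

Since 59 ≢ 1 mod 4, the ring of integers is ℤ[√59] with discriminant 4·59 = 236.
disc(K) = 236 is not divisible by 71; 71 is unramified.
Legendre symbol by Euler's criterion: (59/71) ≡ 59^35 ≡ 70 (mod 71), i.e. (59/71) = -1.
Legendre symbol -1 ⇒ 71 is inert.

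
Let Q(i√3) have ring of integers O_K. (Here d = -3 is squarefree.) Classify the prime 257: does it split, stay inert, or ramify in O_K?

Since -3 ≡ 1 mod 4, the ring of integers is ℤ[(1+√-3)/2] with discriminant -3.
Since gcd(257, -3) = 1 the prime 257 does not ramify.
Euler's criterion: (-3)^128 mod 257 = 256. Thus (-3|257) = -1.
Legendre symbol -1 ⇒ 257 is inert.

inert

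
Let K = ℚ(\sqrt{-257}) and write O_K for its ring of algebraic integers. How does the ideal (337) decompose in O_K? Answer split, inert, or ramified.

d = -257 ≡ 3 (mod 4), so O_K = ℤ[√-257] and disc(K) = 4d = -1028.
337 ∤ -1028, so 337 is unramified.
(-257/337) = 80^168 mod 337 = 336, giving Legendre symbol -1.
d is a non-residue mod p, hence 337 remains inert in O_K.

inert — (337) stays prime in O_K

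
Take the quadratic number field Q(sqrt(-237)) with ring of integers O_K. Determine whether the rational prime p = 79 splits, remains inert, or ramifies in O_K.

d = -237 ≡ 3 (mod 4), so O_K = ℤ[√-237] and disc(K) = 4d = -948.
79 divides disc(K) = -948, so 79 ramifies.

ramifies in O_K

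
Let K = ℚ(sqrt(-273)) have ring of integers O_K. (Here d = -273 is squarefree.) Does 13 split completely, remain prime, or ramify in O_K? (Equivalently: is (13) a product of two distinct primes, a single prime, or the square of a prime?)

d = -273 ≡ 3 (mod 4), so O_K = ℤ[√-273] and disc(K) = 4d = -1092.
Ramification test: 13 | -1092. The prime 13 ramifies in K.

p ramifies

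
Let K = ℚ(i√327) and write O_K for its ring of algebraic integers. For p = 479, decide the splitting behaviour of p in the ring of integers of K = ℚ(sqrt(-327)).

inert — (479) stays prime in O_K

-327 mod 4 = 1, hence disc K = -327 and O_K = ℤ[(1+√-327)/2].
Since gcd(479, -327) = 1 the prime 479 does not ramify.
Euler's criterion: (-327)^239 mod 479 = 478. Thus (-327|479) = -1.
Legendre symbol -1 ⇒ 479 is inert.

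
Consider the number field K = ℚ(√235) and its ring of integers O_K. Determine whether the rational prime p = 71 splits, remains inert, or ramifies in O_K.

inert

d = 235 ≡ 3 (mod 4), so O_K = ℤ[√235] and disc(K) = 4d = 940.
71 ∤ 940, so 71 is unramified.
Compute (235/71) via Euler: 22^((71-1)/2) mod 71 = 70, so (235/71) = -1.
d is a non-residue mod p, hence 71 remains inert in O_K.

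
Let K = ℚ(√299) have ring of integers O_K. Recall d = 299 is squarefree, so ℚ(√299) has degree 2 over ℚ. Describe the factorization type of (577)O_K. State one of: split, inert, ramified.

Since 299 ≢ 1 mod 4, the ring of integers is ℤ[√299] with discriminant 4·299 = 1196.
disc(K) = 1196 is not divisible by 577; 577 is unramified.
Euler's criterion: 299^288 mod 577 = 576. Thus (299|577) = -1.
(299/577) = -1, so 577 is inert.

inert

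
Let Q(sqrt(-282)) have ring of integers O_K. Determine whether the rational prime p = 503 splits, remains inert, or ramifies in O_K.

Since -282 ≢ 1 mod 4, the ring of integers is ℤ[√-282] with discriminant 4·(-282) = -1128.
disc(K) = -1128 is not divisible by 503; 503 is unramified.
(-282/503) = 221^251 mod 503 = 502, giving Legendre symbol -1.
(-282/503) = -1, so 503 is inert.

inert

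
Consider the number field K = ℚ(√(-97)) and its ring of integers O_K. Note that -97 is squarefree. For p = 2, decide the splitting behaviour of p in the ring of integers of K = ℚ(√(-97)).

Since -97 ≢ 1 mod 4, the ring of integers is ℤ[√-97] with discriminant 4·(-97) = -388.
disc(K) = -388 = 2·(-194), so p = 2 is ramified.

2 is ramified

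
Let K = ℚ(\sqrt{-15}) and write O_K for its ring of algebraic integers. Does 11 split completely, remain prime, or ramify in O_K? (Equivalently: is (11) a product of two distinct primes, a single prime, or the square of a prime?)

d = -15 ≡ 1 (mod 4), so O_K = ℤ[(1+√-15)/2] and disc(K) = d = -15.
disc(K) = -15 is not divisible by 11; 11 is unramified.
(-15/11) = 7^5 mod 11 = 10, giving Legendre symbol -1.
(-15/11) = -1, so 11 is inert.

inert — (11) stays prime in O_K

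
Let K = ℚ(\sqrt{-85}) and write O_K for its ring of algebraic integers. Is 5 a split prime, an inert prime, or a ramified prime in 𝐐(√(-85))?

5 is ramified

d = -85 ≡ 3 (mod 4), so O_K = ℤ[√-85] and disc(K) = 4d = -340.
Ramification test: 5 | -340. The prime 5 ramifies in K.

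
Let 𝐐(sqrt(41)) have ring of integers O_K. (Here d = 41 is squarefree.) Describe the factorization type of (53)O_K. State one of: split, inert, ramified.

inert — (53) stays prime in O_K

Since 41 ≡ 1 mod 4, the ring of integers is ℤ[(1+√41)/2] with discriminant 41.
53 ∤ 41, so 53 is unramified.
Legendre symbol by Euler's criterion: (41/53) ≡ 41^26 ≡ 52 (mod 53), i.e. (41/53) = -1.
d is a non-residue mod p, hence 53 remains inert in O_K.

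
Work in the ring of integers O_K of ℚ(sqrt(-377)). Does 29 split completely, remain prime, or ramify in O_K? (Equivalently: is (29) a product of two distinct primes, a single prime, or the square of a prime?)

ramified — (29) = 𝔭²

Since -377 ≢ 1 mod 4, the ring of integers is ℤ[√-377] with discriminant 4·(-377) = -1508.
disc(K) = -1508 = 29·(-52), so p = 29 is ramified.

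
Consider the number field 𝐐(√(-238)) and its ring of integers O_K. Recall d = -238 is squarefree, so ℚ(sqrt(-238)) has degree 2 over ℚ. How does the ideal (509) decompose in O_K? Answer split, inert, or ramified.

-238 mod 4 = 2, hence disc K = 4·(-238) = -952 and O_K = ℤ[√-238].
disc(K) = -952 is not divisible by 509; 509 is unramified.
Euler's criterion: (-238)^254 mod 509 = 1. Thus (-238|509) = 1.
(-238/509) = 1, so 509 splits.

split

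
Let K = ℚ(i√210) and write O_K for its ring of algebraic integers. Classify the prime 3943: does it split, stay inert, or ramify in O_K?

d = -210 ≡ 2 (mod 4), so O_K = ℤ[√-210] and disc(K) = 4d = -840.
disc(K) = -840 is not divisible by 3943; 3943 is unramified.
Compute (-210/3943) via Euler: 3733^((3943-1)/2) mod 3943 = 1, so (-210/3943) = 1.
Legendre symbol 1 ⇒ 3943 is split.

splits completely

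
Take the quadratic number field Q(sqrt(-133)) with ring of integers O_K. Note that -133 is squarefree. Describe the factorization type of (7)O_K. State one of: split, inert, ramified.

ramified

d = -133 ≡ 3 (mod 4), so O_K = ℤ[√-133] and disc(K) = 4d = -532.
Ramification test: 7 | -532. The prime 7 ramifies in K.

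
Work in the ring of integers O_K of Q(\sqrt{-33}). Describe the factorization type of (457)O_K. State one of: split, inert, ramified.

-33 mod 4 = 3, hence disc K = 4·(-33) = -132 and O_K = ℤ[√-33].
457 ∤ -132, so 457 is unramified.
Euler's criterion: (-33)^228 mod 457 = 456. Thus (-33|457) = -1.
d is a non-residue mod p, hence 457 remains inert in O_K.

remains prime (inert)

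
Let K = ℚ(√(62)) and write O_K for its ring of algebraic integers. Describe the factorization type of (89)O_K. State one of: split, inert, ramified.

p is inert

Since 62 ≢ 1 mod 4, the ring of integers is ℤ[√62] with discriminant 4·62 = 248.
disc(K) = 248 is not divisible by 89; 89 is unramified.
Euler's criterion: 62^44 mod 89 = 88. Thus (62|89) = -1.
Legendre symbol -1 ⇒ 89 is inert.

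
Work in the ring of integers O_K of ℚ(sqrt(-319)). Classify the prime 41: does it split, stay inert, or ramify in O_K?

41 splits in O_K

Since -319 ≡ 1 mod 4, the ring of integers is ℤ[(1+√-319)/2] with discriminant -319.
Since gcd(41, -319) = 1 the prime 41 does not ramify.
Compute (-319/41) via Euler: 9^((41-1)/2) mod 41 = 1, so (-319/41) = 1.
Legendre symbol 1 ⇒ 41 is split.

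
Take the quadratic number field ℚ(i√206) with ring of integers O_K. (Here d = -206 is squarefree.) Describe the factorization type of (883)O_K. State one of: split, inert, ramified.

d = -206 ≡ 2 (mod 4), so O_K = ℤ[√-206] and disc(K) = 4d = -824.
Since gcd(883, -824) = 1 the prime 883 does not ramify.
Euler's criterion: (-206)^441 mod 883 = 882. Thus (-206|883) = -1.
(-206/883) = -1, so 883 is inert.

remains prime (inert)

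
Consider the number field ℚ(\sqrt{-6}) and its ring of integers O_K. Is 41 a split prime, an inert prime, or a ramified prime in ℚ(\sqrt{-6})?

inert

d = -6 ≡ 2 (mod 4), so O_K = ℤ[√-6] and disc(K) = 4d = -24.
41 ∤ -24, so 41 is unramified.
(-6/41) = 35^20 mod 41 = 40, giving Legendre symbol -1.
(-6/41) = -1, so 41 is inert.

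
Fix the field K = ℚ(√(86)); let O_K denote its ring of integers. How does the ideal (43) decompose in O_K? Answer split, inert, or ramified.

86 mod 4 = 2, hence disc K = 4·86 = 344 and O_K = ℤ[√86].
43 divides disc(K) = 344, so 43 ramifies.

ramified — (43) = 𝔭²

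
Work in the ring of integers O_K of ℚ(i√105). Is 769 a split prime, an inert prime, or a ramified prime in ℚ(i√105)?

inert — (769) stays prime in O_K

Since -105 ≢ 1 mod 4, the ring of integers is ℤ[√-105] with discriminant 4·(-105) = -420.
Since gcd(769, -420) = 1 the prime 769 does not ramify.
Euler's criterion: (-105)^384 mod 769 = 768. Thus (-105|769) = -1.
Legendre symbol -1 ⇒ 769 is inert.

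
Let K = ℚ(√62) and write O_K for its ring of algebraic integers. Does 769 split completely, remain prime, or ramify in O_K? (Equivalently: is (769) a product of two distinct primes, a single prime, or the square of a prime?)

p splits

62 mod 4 = 2, hence disc K = 4·62 = 248 and O_K = ℤ[√62].
Since gcd(769, 248) = 1 the prime 769 does not ramify.
(62/769) = 62^384 mod 769 = 1, giving Legendre symbol 1.
d is a quadratic residue mod p, hence 769 splits in O_K.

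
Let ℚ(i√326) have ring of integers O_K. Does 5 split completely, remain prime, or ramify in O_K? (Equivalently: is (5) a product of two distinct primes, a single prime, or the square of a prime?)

-326 mod 4 = 2, hence disc K = 4·(-326) = -1304 and O_K = ℤ[√-326].
Since gcd(5, -1304) = 1 the prime 5 does not ramify.
Compute (-326/5) via Euler: 4^((5-1)/2) mod 5 = 1, so (-326/5) = 1.
d is a quadratic residue mod p, hence 5 splits in O_K.

5 splits in O_K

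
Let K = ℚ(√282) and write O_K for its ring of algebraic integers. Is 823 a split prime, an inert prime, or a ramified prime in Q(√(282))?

p splits

Since 282 ≢ 1 mod 4, the ring of integers is ℤ[√282] with discriminant 4·282 = 1128.
823 ∤ 1128, so 823 is unramified.
Compute (282/823) via Euler: 282^((823-1)/2) mod 823 = 1, so (282/823) = 1.
d is a quadratic residue mod p, hence 823 splits in O_K.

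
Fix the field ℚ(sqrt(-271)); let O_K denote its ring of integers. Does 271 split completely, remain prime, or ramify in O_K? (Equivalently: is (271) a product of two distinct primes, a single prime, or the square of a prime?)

p ramifies

d = -271 ≡ 1 (mod 4), so O_K = ℤ[(1+√-271)/2] and disc(K) = d = -271.
Ramification test: 271 | -271. The prime 271 ramifies in K.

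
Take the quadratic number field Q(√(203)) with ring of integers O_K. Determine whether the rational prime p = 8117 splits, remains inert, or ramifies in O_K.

d = 203 ≡ 3 (mod 4), so O_K = ℤ[√203] and disc(K) = 4d = 812.
8117 ∤ 812, so 8117 is unramified.
(203/8117) = 203^4058 mod 8117 = 8116, giving Legendre symbol -1.
(203/8117) = -1, so 8117 is inert.

remains prime (inert)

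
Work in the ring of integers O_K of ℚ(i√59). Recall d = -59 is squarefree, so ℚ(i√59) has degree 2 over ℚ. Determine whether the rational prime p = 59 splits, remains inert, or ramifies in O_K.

Since -59 ≡ 1 mod 4, the ring of integers is ℤ[(1+√-59)/2] with discriminant -59.
59 divides disc(K) = -59, so 59 ramifies.

ramifies in O_K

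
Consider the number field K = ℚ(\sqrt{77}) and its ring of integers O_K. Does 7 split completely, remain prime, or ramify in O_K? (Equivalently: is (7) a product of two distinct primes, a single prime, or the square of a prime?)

ramifies in O_K

Since 77 ≡ 1 mod 4, the ring of integers is ℤ[(1+√77)/2] with discriminant 77.
7 divides disc(K) = 77, so 7 ramifies.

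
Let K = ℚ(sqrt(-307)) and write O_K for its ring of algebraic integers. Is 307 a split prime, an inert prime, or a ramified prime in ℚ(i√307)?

Since -307 ≡ 1 mod 4, the ring of integers is ℤ[(1+√-307)/2] with discriminant -307.
Ramification test: 307 | -307. The prime 307 ramifies in K.

ramified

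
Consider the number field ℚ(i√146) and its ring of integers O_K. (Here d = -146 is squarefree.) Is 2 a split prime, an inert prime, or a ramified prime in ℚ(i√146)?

p ramifies

d = -146 ≡ 2 (mod 4), so O_K = ℤ[√-146] and disc(K) = 4d = -584.
disc(K) = -584 = 2·(-292), so p = 2 is ramified.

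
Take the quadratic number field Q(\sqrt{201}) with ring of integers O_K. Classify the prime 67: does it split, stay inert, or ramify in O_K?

d = 201 ≡ 1 (mod 4), so O_K = ℤ[(1+√201)/2] and disc(K) = d = 201.
67 divides disc(K) = 201, so 67 ramifies.

ramified — (67) = 𝔭²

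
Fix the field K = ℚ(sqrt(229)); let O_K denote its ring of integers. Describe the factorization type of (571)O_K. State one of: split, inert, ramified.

Since 229 ≡ 1 mod 4, the ring of integers is ℤ[(1+√229)/2] with discriminant 229.
571 ∤ 229, so 571 is unramified.
Legendre symbol by Euler's criterion: (229/571) ≡ 229^285 ≡ 570 (mod 571), i.e. (229/571) = -1.
(229/571) = -1, so 571 is inert.

remains prime (inert)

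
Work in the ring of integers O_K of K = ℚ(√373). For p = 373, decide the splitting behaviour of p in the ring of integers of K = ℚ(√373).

ramifies in O_K

d = 373 ≡ 1 (mod 4), so O_K = ℤ[(1+√373)/2] and disc(K) = d = 373.
disc(K) = 373 = 373·1, so p = 373 is ramified.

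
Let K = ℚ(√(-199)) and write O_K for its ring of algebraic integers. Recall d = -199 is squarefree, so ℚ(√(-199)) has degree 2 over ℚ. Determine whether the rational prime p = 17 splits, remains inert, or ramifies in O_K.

-199 mod 4 = 1, hence disc K = -199 and O_K = ℤ[(1+√-199)/2].
disc(K) = -199 is not divisible by 17; 17 is unramified.
Compute (-199/17) via Euler: 5^((17-1)/2) mod 17 = 16, so (-199/17) = -1.
Legendre symbol -1 ⇒ 17 is inert.

remains prime (inert)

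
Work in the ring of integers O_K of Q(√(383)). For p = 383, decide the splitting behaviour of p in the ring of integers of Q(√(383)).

383 mod 4 = 3, hence disc K = 4·383 = 1532 and O_K = ℤ[√383].
Ramification test: 383 | 1532. The prime 383 ramifies in K.

p ramifies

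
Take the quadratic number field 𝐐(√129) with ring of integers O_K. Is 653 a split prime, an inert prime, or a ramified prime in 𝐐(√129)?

Since 129 ≡ 1 mod 4, the ring of integers is ℤ[(1+√129)/2] with discriminant 129.
Since gcd(653, 129) = 1 the prime 653 does not ramify.
Euler's criterion: 129^326 mod 653 = 1. Thus (129|653) = 1.
(129/653) = 1, so 653 splits.

653 splits in O_K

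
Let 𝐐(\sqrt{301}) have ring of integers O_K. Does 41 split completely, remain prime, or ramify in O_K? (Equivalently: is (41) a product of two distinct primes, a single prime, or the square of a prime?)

d = 301 ≡ 1 (mod 4), so O_K = ℤ[(1+√301)/2] and disc(K) = d = 301.
disc(K) = 301 is not divisible by 41; 41 is unramified.
Compute (301/41) via Euler: 14^((41-1)/2) mod 41 = 40, so (301/41) = -1.
d is a non-residue mod p, hence 41 remains inert in O_K.

41 remains inert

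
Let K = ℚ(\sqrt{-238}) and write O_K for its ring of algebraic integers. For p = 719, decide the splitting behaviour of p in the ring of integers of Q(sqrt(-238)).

d = -238 ≡ 2 (mod 4), so O_K = ℤ[√-238] and disc(K) = 4d = -952.
disc(K) = -952 is not divisible by 719; 719 is unramified.
(-238/719) = 481^359 mod 719 = 1, giving Legendre symbol 1.
(-238/719) = 1, so 719 splits.

split — (719) = 𝔭₁𝔭₂ with 𝔭₁ ≠ 𝔭₂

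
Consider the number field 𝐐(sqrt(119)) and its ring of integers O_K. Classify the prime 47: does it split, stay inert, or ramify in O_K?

d = 119 ≡ 3 (mod 4), so O_K = ℤ[√119] and disc(K) = 4d = 476.
disc(K) = 476 is not divisible by 47; 47 is unramified.
Legendre symbol by Euler's criterion: (119/47) ≡ 119^23 ≡ 1 (mod 47), i.e. (119/47) = 1.
Legendre symbol 1 ⇒ 47 is split.

split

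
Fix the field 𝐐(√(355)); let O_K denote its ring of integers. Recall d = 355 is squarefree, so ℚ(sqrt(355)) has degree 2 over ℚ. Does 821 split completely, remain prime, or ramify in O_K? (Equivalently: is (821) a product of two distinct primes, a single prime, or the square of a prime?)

Since 355 ≢ 1 mod 4, the ring of integers is ℤ[√355] with discriminant 4·355 = 1420.
821 ∤ 1420, so 821 is unramified.
Compute (355/821) via Euler: 355^((821-1)/2) mod 821 = 1, so (355/821) = 1.
(355/821) = 1, so 821 splits.

splits completely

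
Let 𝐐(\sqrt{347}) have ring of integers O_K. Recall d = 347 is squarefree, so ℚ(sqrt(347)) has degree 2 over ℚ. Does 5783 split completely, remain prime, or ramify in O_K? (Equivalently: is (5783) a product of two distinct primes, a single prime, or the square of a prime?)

split — (5783) = 𝔭₁𝔭₂ with 𝔭₁ ≠ 𝔭₂

347 mod 4 = 3, hence disc K = 4·347 = 1388 and O_K = ℤ[√347].
disc(K) = 1388 is not divisible by 5783; 5783 is unramified.
Legendre symbol by Euler's criterion: (347/5783) ≡ 347^2891 ≡ 1 (mod 5783), i.e. (347/5783) = 1.
Legendre symbol 1 ⇒ 5783 is split.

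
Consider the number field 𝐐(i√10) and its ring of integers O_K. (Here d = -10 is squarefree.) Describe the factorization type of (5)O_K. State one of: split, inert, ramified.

p ramifies

d = -10 ≡ 2 (mod 4), so O_K = ℤ[√-10] and disc(K) = 4d = -40.
disc(K) = -40 = 5·(-8), so p = 5 is ramified.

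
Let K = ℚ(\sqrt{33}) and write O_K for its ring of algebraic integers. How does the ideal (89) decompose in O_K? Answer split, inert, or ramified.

inert

d = 33 ≡ 1 (mod 4), so O_K = ℤ[(1+√33)/2] and disc(K) = d = 33.
89 ∤ 33, so 89 is unramified.
Euler's criterion: 33^44 mod 89 = 88. Thus (33|89) = -1.
Legendre symbol -1 ⇒ 89 is inert.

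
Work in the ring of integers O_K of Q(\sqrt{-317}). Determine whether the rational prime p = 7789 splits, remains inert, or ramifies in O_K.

p splits

Since -317 ≢ 1 mod 4, the ring of integers is ℤ[√-317] with discriminant 4·(-317) = -1268.
Since gcd(7789, -1268) = 1 the prime 7789 does not ramify.
Euler's criterion: (-317)^3894 mod 7789 = 1. Thus (-317|7789) = 1.
Legendre symbol 1 ⇒ 7789 is split.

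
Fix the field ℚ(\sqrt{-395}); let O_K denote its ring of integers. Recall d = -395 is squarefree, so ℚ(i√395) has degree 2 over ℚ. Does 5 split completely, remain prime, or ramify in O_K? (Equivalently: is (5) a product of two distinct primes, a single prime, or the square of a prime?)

ramified

-395 mod 4 = 1, hence disc K = -395 and O_K = ℤ[(1+√-395)/2].
Ramification test: 5 | -395. The prime 5 ramifies in K.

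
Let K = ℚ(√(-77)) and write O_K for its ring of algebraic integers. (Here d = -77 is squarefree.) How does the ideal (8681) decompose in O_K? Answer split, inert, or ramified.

remains prime (inert)

-77 mod 4 = 3, hence disc K = 4·(-77) = -308 and O_K = ℤ[√-77].
disc(K) = -308 is not divisible by 8681; 8681 is unramified.
Euler's criterion: (-77)^4340 mod 8681 = 8680. Thus (-77|8681) = -1.
Legendre symbol -1 ⇒ 8681 is inert.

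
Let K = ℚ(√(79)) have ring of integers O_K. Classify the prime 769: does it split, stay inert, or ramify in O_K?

inert — (769) stays prime in O_K

Since 79 ≢ 1 mod 4, the ring of integers is ℤ[√79] with discriminant 4·79 = 316.
769 ∤ 316, so 769 is unramified.
Compute (79/769) via Euler: 79^((769-1)/2) mod 769 = 768, so (79/769) = -1.
Legendre symbol -1 ⇒ 769 is inert.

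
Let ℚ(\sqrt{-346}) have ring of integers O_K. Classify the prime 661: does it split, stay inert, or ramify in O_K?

Since -346 ≢ 1 mod 4, the ring of integers is ℤ[√-346] with discriminant 4·(-346) = -1384.
disc(K) = -1384 is not divisible by 661; 661 is unramified.
(-346/661) = 315^330 mod 661 = 660, giving Legendre symbol -1.
Legendre symbol -1 ⇒ 661 is inert.

inert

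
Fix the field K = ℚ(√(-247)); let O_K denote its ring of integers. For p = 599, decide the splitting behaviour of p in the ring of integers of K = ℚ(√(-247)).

-247 mod 4 = 1, hence disc K = -247 and O_K = ℤ[(1+√-247)/2].
disc(K) = -247 is not divisible by 599; 599 is unramified.
(-247/599) = 352^299 mod 599 = 598, giving Legendre symbol -1.
(-247/599) = -1, so 599 is inert.

p is inert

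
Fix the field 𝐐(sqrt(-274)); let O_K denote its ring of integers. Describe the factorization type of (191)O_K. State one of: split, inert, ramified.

split — (191) = 𝔭₁𝔭₂ with 𝔭₁ ≠ 𝔭₂

-274 mod 4 = 2, hence disc K = 4·(-274) = -1096 and O_K = ℤ[√-274].
191 ∤ -1096, so 191 is unramified.
Euler's criterion: (-274)^95 mod 191 = 1. Thus (-274|191) = 1.
(-274/191) = 1, so 191 splits.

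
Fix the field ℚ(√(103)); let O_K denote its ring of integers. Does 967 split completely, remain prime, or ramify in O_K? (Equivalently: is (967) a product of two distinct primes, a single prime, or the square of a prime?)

103 mod 4 = 3, hence disc K = 4·103 = 412 and O_K = ℤ[√103].
967 ∤ 412, so 967 is unramified.
Legendre symbol by Euler's criterion: (103/967) ≡ 103^483 ≡ 1 (mod 967), i.e. (103/967) = 1.
d is a quadratic residue mod p, hence 967 splits in O_K.

967 splits in O_K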